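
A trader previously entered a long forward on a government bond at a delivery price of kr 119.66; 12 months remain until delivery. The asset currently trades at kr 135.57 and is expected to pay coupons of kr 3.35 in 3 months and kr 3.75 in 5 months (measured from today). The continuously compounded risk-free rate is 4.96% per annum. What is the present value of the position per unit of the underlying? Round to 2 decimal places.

PV(remaining coupons) I = 3.35·e^(−0.0496·3/12) + 3.75·e^(−0.0496·5/12) = 6.9820
Current forward F = (S − I)·e^(rT) = (135.57 − 6.9820)·e^(0.0496·12/12) = 128.5880 × 1.050851 = 135.1268
Value (long) = (F − K)·e^(−rT) = (135.1268 − 119.66) × 0.951610 = 14.7184
Value = kr 14.72

kr 14.72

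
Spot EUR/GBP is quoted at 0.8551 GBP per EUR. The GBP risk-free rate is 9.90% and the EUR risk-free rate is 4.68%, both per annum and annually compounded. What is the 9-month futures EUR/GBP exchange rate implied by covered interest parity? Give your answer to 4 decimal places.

0.8869

By covered interest parity, F = S · (1+r_GBP)^T / (1+r_EUR)^T
= 0.8551 × 1.073367 / 1.034899 = 0.8551 × 1.037171
F = 0.8869 GBP per EUR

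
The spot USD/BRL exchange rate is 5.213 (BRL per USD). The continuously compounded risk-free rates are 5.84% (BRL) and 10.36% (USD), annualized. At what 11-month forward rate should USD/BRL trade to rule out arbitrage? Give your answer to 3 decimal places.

F = S·e^((r_BRL − r_USD)T) = 5.213 · e^((0.0584 − 0.1036) × 11/12)
= 5.213 · e^-0.041433 = 5.213 × 0.959414
F = 5.001 BRL per USD

5.001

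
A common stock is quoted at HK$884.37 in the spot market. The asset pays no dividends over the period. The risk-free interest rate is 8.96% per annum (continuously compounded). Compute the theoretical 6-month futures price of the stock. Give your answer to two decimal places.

F = S·e^(rT) = 884.37 · e^(0.0896 × 6/12)
= 884.37 · e^0.044800 = 884.37 × 1.045819
F = HK$924.89

HK$924.89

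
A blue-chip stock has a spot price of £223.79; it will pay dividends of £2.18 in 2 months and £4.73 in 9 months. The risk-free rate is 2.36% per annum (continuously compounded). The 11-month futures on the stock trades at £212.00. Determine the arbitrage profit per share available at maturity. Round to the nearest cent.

£9.72 per share

PV(dividends) I = 2.18·e^(−0.0236·2/12) + 4.73·e^(−0.0236·9/12) = 6.8185
Fair futures F* = (S − I)·e^(rT) = (223.79 − 6.8185)·e^0.021633 = 216.9715 × 1.021869 = 221.7164
Market £212.00 < fair 221.7164: forward underpriced → reverse cash-and-carry (short the stock, invest proceeds at r, pay the dividends, go long the forward).
Profit at T = |F_mkt − F*| = |212.00 − 221.7164| = £9.72 per share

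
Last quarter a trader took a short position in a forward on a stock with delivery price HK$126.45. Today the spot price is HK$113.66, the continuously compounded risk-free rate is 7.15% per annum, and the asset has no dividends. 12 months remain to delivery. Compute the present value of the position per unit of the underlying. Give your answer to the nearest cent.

Current fair forward for the remaining 12 months: F = S·e^(r·T), r = 0.0715
F = 113.66 · e^(0.0715 × 12/12) = 113.66 × 1.074118 = 122.0843
Value of long forward = (F − K)·e^(−rT) = (122.0843 − 126.45) · e^(−0.0715·12/12)
= -4.3657 × 0.930996 = -4.06
Short position value = −(long value) = HK$4.06

HK$4.06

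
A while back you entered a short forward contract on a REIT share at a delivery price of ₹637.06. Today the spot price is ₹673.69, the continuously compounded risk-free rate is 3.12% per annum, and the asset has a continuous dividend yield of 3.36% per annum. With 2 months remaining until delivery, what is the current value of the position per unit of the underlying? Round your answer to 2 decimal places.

-₹36.17

Current fair forward for the remaining 2 months: F = S·e^((r − q)·T), (r − q) = 0.0312 − 0.0336 = -0.0024
F = 673.69 · e^(-0.0024 × 2/12) = 673.69 × 0.999600 = 673.4205
Value of long forward = (F − K)·e^(−rT) = (673.4205 − 637.06) · e^(−0.0312·2/12)
= 36.3605 × 0.994813 = 36.17
Short position value = −(long value) = -₹36.17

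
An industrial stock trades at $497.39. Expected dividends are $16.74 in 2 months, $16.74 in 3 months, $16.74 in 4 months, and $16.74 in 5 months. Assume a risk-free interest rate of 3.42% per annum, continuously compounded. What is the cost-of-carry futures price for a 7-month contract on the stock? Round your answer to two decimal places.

PV(dividends) I = 16.74·e^(−0.0342·2/12) + 16.74·e^(−0.0342·3/12) + 16.74·e^(−0.0342·4/12) + 16.74·e^(−0.0342·5/12)
I = 16.6449 + 16.5975 + 16.5502 + 16.5031 = 66.2957
F = (S − I)·e^(rT) = (497.39 − 66.2957) · e^(0.0342·7/12)
= 431.0943 · e^0.019950 = 431.0943 × 1.020150 = $439.78

$439.78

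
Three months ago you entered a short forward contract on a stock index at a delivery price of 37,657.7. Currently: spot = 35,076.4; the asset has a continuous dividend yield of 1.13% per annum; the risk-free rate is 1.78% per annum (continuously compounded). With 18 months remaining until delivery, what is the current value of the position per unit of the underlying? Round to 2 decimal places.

Current fair forward for the remaining 18 months: F = S·e^((r − q)·T), (r − q) = 0.0178 − 0.0113 = 0.0065
F = 35076.4 · e^(0.0065 × 18/12) = 35076.4 × 1.00979769 = 35420.0677
Value of long forward = (F − K)·e^(−rT) = (35420.0677 − 37657.7) · e^(−0.0178·18/12)
= -2237.6323 × 0.97365329 = -2178.68
Short position value = −(long value) = 2178.68

2178.68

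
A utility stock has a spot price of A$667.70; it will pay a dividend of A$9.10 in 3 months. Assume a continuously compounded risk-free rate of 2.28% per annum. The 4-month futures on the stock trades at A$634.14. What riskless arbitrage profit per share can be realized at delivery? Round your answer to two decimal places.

PV(dividends) I = 9.10·e^(−0.0228·3/12) = 9.0483
Fair futures F* = (S − I)·e^(rT) = (667.70 − 9.0483)·e^0.007600 = 658.6517 × 1.007629 = 663.6766
Market A$634.14 < fair 663.6766: forward underpriced → reverse cash-and-carry (short the stock, invest proceeds at r, pay the dividends, go long the forward).
Profit at T = |F_mkt − F*| = |634.14 − 663.6766| = A$29.54 per share

A$29.54 per share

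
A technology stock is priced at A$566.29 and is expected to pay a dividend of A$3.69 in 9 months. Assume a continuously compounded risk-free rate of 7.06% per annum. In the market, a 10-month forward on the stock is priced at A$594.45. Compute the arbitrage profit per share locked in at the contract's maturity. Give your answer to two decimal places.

PV(dividends) I = 3.69·e^(−0.0706·9/12) = 3.4997
Fair forward F* = (S − I)·e^(rT) = (566.29 − 3.4997)·e^0.058833 = 562.7903 × 1.060598 = 596.8943
Market A$594.45 < fair 596.8943: forward underpriced → reverse cash-and-carry (short the stock, invest proceeds at r, pay the dividends, go long the forward).
Profit at T = |F_mkt − F*| = |594.45 − 596.8943| = A$2.44 per share

A$2.44 per share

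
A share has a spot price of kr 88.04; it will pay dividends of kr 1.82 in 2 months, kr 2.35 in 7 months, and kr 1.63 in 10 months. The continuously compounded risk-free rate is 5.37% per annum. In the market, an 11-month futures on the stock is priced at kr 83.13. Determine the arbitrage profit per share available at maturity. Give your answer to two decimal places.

kr 3.43 per share

PV(dividends) I = 1.82·e^(−0.0537·2/12) + 2.35·e^(−0.0537·7/12) + 1.63·e^(−0.0537·10/12) = 5.6400
Fair futures F* = (S − I)·e^(rT) = (88.04 − 5.6400)·e^0.049225 = 82.4000 × 1.050457 = 86.5577
Market kr 83.13 < fair 86.5577: forward underpriced → reverse cash-and-carry (short the stock, invest proceeds at r, pay the dividends, go long the forward).
Profit at T = |F_mkt − F*| = |83.13 − 86.5577| = kr 3.43 per share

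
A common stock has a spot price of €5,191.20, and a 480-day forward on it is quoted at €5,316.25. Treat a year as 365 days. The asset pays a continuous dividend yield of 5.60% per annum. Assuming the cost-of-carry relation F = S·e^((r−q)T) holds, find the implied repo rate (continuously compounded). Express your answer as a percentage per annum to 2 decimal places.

From F = S·e^((r−q)T): (r − q) = ln(F/S)/T
ln(5316.25/5191.20) = ln(1.024089) = 0.023803
(r − q) = 0.023803 / (480/365) = 0.018100
r = ln(F/S)/T + q = 0.018100 + 0.0560 = 0.074100
r = 7.41%

7.41%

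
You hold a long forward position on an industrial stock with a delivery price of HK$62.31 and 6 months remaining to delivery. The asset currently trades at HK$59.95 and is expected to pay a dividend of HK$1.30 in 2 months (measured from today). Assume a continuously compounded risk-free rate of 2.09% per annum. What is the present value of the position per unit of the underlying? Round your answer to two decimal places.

PV(remaining dividends) I = 1.30·e^(−0.0209·2/12) = 1.2955
Current forward F = (S − I)·e^(rT) = (59.95 − 1.2955)·e^(0.0209·6/12) = 58.6545 × 1.010505 = 59.2707
Value (long) = (F − K)·e^(−rT) = (59.2707 − 62.31) × 0.989604 = -3.0077
Value = -HK$3.01

-HK$3.01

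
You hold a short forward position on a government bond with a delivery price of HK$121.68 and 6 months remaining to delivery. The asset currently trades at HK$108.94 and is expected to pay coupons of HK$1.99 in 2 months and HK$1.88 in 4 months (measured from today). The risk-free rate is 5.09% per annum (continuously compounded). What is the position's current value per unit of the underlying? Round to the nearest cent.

PV(remaining coupons) I = 1.99·e^(−0.0509·2/12) + 1.88·e^(−0.0509·4/12) = 3.8216
Current forward F = (S − I)·e^(rT) = (108.94 − 3.8216)·e^(0.0509·6/12) = 105.1184 × 1.025777 = 107.8280
Value (long) = (F − K)·e^(−rT) = (107.8280 − 121.68) × 0.974871 = -13.5039
Short position value = −(long value) = HK$13.50

HK$13.50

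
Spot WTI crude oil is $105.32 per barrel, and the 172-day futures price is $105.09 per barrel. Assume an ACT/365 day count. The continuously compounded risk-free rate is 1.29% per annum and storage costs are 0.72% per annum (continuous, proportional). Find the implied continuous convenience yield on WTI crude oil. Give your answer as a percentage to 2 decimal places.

F = S·e^((r+u−y)T) ⇒ (r+u−y) = ln(F/S)/T
ln(105.09/105.32) = -0.002186; /T ⇒ -0.004639
y = r + u − ln(F/S)/T = 0.0129 + 0.0072 + 0.004639 = 0.024739
y = 2.47%

2.47%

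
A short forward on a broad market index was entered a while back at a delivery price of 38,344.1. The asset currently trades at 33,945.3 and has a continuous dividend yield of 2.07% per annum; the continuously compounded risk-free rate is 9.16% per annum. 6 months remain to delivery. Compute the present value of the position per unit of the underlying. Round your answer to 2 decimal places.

3031.77

Current fair forward for the remaining 6 months: F = S·e^((r − q)·T), (r − q) = 0.0916 − 0.0207 = 0.0709
F = 33945.3 · e^(0.0709 × 6/12) = 33945.3 × 1.03608584 = 35170.2447
Value of long forward = (F − K)·e^(−rT) = (35170.2447 − 38344.1) · e^(−0.0916·6/12)
= -3173.8553 × 0.95523299 = -3031.77
Short position value = −(long value) = 3031.77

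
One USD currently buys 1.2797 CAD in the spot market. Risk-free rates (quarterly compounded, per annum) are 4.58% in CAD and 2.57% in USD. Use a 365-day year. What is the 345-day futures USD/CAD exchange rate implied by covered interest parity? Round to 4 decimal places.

1.3040

By covered interest parity, F = S · (1+r_CAD/4)^(4T) / (1+r_USD/4)^(4T)
= 1.2797 × 1.043984 / 1.024510 = 1.2797 × 1.019008
F = 1.3040 CAD per USD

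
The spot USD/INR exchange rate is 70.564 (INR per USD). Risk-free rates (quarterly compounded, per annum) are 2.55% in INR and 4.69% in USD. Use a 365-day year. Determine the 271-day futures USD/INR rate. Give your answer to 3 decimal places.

69.462

By covered interest parity, F = S · (1+r_INR/4)^(4T) / (1+r_USD/4)^(4T)
= 70.564 × 1.019052 / 1.035225 = 70.564 × 0.984377
F = 69.462 INR per USD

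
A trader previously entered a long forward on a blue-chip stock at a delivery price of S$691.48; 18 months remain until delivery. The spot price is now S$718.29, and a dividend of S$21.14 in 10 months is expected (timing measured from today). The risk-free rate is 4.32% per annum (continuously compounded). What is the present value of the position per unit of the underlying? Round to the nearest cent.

S$49.80

PV(remaining dividends) I = 21.14·e^(−0.0432·10/12) = 20.3925
Current forward F = (S − I)·e^(rT) = (718.29 − 20.3925)·e^(0.0432·18/12) = 697.8975 × 1.066946 = 744.6189
Value (long) = (F − K)·e^(−rT) = (744.6189 − 691.48) × 0.937255 = 49.8047
Value = S$49.80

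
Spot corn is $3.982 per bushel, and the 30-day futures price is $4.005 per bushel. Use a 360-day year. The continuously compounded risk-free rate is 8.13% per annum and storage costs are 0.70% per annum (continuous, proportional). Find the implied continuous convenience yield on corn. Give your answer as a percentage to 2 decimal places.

1.92%

F = S·e^((r+u−y)T) ⇒ (r+u−y) = ln(F/S)/T
ln(4.005/3.982) = 0.005759; /T ⇒ 0.069108
y = r + u − ln(F/S)/T = 0.0813 + 0.0070 − 0.069108 = 0.019192
y = 1.92%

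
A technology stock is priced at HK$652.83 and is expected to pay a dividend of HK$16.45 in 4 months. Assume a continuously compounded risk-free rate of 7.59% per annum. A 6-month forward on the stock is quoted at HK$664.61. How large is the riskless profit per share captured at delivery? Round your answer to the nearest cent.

HK$3.19 per share

PV(dividends) I = 16.45·e^(−0.0759·4/12) = 16.0390
Fair forward F* = (S − I)·e^(rT) = (652.83 − 16.0390)·e^0.037950 = 636.7910 × 1.038679 = 661.4214
Market HK$664.61 > fair 661.4214: forward overpriced → cash-and-carry (borrow at r, buy the stock and collect the dividends, short the forward).
Profit at T = |F_mkt − F*| = |664.61 − 661.4214| = HK$3.19 per share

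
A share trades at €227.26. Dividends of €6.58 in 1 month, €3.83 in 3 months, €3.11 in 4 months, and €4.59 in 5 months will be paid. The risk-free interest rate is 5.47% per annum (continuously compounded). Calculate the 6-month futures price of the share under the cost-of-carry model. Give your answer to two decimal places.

€215.20

PV(dividends) I = 6.58·e^(−0.0547·1/12) + 3.83·e^(−0.0547·3/12) + 3.11·e^(−0.0547·4/12) + 4.59·e^(−0.0547·5/12)
I = 6.5501 + 3.7780 + 3.0538 + 4.4866 = 17.8685
F = (S − I)·e^(rT) = (227.26 − 17.8685) · e^(0.0547·6/12)
= 209.3915 · e^0.027350 = 209.3915 × 1.027727 = €215.20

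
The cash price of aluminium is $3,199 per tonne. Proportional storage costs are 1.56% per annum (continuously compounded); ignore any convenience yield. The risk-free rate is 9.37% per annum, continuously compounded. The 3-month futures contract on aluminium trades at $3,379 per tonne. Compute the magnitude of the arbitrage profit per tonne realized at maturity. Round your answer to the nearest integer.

$91 per tonne

Fair futures: F* = S·e^(carry·T), with carry = (r + u) = 0.0937 + 0.0156 = 0.1093
F* = 3199 · e^(0.1093 × 3/12) = 3199 · e^0.027325 = 3199 × 1.027702 = $3287.6187
Market $3379 > fair $3287.6187: forward overpriced → cash-and-carry (buy spot, short the forward).
At maturity, profit = |F_mkt − F*| = |3379 − 3287.6187| = $91 per tonne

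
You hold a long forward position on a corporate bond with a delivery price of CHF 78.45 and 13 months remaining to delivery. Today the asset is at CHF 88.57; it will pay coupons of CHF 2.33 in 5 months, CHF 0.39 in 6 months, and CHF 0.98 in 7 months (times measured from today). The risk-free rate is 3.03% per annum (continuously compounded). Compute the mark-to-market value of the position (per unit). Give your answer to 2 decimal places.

CHF 9.01

PV(remaining coupons) I = 2.33·e^(−0.0303·5/12) + 0.39·e^(−0.0303·6/12) + 0.98·e^(−0.0303·7/12) = 3.6477
Current forward F = (S − I)·e^(rT) = (88.57 − 3.6477)·e^(0.0303·13/12) = 84.9223 × 1.033370 = 87.7562
Value (long) = (F − K)·e^(−rT) = (87.7562 − 78.45) × 0.967708 = 9.0057
Value = CHF 9.01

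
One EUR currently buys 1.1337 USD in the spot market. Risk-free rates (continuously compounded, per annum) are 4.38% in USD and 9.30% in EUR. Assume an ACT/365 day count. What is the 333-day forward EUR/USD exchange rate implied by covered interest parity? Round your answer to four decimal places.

1.0839

F = S·e^((r_USD − r_EUR)T) = 1.1337 · e^((0.0438 − 0.0930) × 333/365)
= 1.1337 · e^-0.044887 = 1.1337 × 0.956106
F = 1.0839 USD per EUR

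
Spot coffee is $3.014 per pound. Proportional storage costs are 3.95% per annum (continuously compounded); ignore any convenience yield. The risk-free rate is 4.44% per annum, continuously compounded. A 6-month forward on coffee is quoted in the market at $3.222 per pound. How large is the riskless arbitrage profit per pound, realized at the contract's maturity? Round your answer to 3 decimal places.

Fair forward: F* = S·e^(carry·T), with carry = (r + u) = 0.0444 + 0.0395 = 0.0839
F* = 3.014 · e^(0.0839 × 6/12) = 3.014 · e^0.041950 = 3.014 × 1.042842 = $3.1431
Market $3.222 > fair $3.1431: forward overpriced → cash-and-carry (buy spot, short the forward).
At maturity, profit = |F_mkt − F*| = |3.222 − 3.1431| = $0.079 per pound

$0.079 per pound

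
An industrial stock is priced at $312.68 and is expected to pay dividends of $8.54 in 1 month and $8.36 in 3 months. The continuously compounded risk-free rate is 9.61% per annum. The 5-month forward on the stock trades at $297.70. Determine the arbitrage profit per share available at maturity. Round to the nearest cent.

$10.44 per share

PV(dividends) I = 8.54·e^(−0.0961·1/12) + 8.36·e^(−0.0961·3/12) = 16.6334
Fair forward F* = (S − I)·e^(rT) = (312.68 − 16.6334)·e^0.040042 = 296.0466 × 1.040854 = 308.1413
Market $297.70 < fair 308.1413: forward underpriced → reverse cash-and-carry (short the stock, invest proceeds at r, pay the dividends, go long the forward).
Profit at T = |F_mkt − F*| = |297.70 − 308.1413| = $10.44 per share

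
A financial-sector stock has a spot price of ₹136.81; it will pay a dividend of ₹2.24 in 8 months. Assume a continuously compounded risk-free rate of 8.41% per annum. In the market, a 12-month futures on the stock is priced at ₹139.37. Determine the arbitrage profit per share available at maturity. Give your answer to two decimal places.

₹7.14 per share

PV(dividends) I = 2.24·e^(−0.0841·8/12) = 2.1179
Fair futures F* = (S − I)·e^(rT) = (136.81 − 2.1179)·e^0.084100 = 134.6921 × 1.087738 = 146.5097
Market ₹139.37 < fair 146.5097: forward underpriced → reverse cash-and-carry (short the stock, invest proceeds at r, pay the dividends, go long the forward).
Profit at T = |F_mkt − F*| = |139.37 − 146.5097| = ₹7.14 per share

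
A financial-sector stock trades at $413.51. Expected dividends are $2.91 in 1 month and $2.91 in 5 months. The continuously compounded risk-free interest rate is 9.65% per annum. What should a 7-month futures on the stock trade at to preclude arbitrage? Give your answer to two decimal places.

$431.44

PV(dividends) I = 2.91·e^(−0.0965·1/12) + 2.91·e^(−0.0965·5/12)
I = 2.8867 + 2.7953 = 5.6820
F = (S − I)·e^(rT) = (413.51 − 5.6820) · e^(0.0965·7/12)
= 407.8280 · e^0.056292 = 407.8280 × 1.057907 = $431.44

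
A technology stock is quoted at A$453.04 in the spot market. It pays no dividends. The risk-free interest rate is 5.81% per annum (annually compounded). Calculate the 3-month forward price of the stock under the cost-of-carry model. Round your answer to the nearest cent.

F = S · (1+r)^T
= 453.04 × 1.014219
F = A$459.48

A$459.48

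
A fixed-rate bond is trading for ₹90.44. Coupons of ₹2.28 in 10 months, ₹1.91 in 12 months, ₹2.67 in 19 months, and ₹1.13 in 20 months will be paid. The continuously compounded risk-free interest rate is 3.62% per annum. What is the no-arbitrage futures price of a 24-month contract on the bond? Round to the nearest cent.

PV(coupons) I = 2.28·e^(−0.0362·10/12) + 1.91·e^(−0.0362·12/12) + 2.67·e^(−0.0362·19/12) + 1.13·e^(−0.0362·20/12)
I = 2.2122 + 1.8421 + 2.5213 + 1.0638 = 7.6394
F = (S − I)·e^(rT) = (90.44 − 7.6394) · e^(0.0362·24/12)
= 82.8006 · e^0.072400 = 82.8006 × 1.075085 = ₹89.02

₹89.02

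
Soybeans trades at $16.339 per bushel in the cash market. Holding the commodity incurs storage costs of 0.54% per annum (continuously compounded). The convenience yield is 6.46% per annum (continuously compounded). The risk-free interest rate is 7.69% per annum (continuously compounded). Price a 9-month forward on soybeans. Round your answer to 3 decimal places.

Net carry = r + u − y = 0.0769 + 0.0054 − 0.0646 = 0.0177
F = S·e^((r+u−y)T) = 16.339 · e^(0.0177 × 9/12) = 16.339 · e^0.013275
= 16.339 × 1.013364 = $16.557 per bushel

$16.557 per bushel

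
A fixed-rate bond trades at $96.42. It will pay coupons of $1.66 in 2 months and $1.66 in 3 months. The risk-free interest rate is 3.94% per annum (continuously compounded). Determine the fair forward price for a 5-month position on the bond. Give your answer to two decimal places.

PV(coupons) I = 1.66·e^(−0.0394·2/12) + 1.66·e^(−0.0394·3/12)
I = 1.6491 + 1.6437 = 3.2928
F = (S − I)·e^(rT) = (96.42 − 3.2928) · e^(0.0394·5/12)
= 93.1272 · e^0.016417 = 93.1272 × 1.016552 = $94.67

$94.67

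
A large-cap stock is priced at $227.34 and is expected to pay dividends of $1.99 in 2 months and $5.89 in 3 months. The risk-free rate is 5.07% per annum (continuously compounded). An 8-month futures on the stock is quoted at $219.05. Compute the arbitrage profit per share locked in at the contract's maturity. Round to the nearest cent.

$8.05 per share

PV(dividends) I = 1.99·e^(−0.0507·2/12) + 5.89·e^(−0.0507·3/12) = 7.7891
Fair futures F* = (S − I)·e^(rT) = (227.34 − 7.7891)·e^0.033800 = 219.5509 × 1.034378 = 227.0986
Market $219.05 < fair 227.0986: forward underpriced → reverse cash-and-carry (short the stock, invest proceeds at r, pay the dividends, go long the forward).
Profit at T = |F_mkt − F*| = |219.05 − 227.0986| = $8.05 per share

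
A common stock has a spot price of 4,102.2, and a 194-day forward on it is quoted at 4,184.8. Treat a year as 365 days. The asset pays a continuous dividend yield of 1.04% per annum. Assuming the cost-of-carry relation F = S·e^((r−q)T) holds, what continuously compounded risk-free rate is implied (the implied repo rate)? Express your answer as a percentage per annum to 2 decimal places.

From F = S·e^((r−q)T): (r − q) = ln(F/S)/T
ln(4184.8/4102.2) = ln(1.020136) = 0.019936
(r − q) = 0.019936 / (194/365) = 0.037508
r = ln(F/S)/T + q = 0.037508 + 0.0104 = 0.047908
r = 4.79%

4.79%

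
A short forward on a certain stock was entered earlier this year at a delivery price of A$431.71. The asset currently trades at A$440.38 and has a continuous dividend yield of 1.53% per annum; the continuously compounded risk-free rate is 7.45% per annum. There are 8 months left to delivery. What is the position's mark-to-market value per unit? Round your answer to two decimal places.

-A$25.12

Current fair forward for the remaining 8 months: F = S·e^((r − q)·T), (r − q) = 0.0745 − 0.0153 = 0.0592
F = 440.38 · e^(0.0592 × 8/12) = 440.38 × 1.040256 = 458.1079
Value of long forward = (F − K)·e^(−rT) = (458.1079 − 431.71) · e^(−0.0745·8/12)
= 26.3979 × 0.951547 = 25.12
Short position value = −(long value) = -A$25.12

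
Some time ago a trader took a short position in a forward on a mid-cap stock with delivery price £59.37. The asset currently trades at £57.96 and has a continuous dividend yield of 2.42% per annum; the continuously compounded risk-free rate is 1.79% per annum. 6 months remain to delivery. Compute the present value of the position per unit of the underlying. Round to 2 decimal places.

£1.58

Current fair forward for the remaining 6 months: F = S·e^((r − q)·T), (r − q) = 0.0179 − 0.0242 = -0.0063
F = 57.96 · e^(-0.0063 × 6/12) = 57.96 × 0.996855 = 57.7777
Value of long forward = (F − K)·e^(−rT) = (57.7777 − 59.37) · e^(−0.0179·6/12)
= -1.5923 × 0.991090 = -1.58
Short position value = −(long value) = £1.58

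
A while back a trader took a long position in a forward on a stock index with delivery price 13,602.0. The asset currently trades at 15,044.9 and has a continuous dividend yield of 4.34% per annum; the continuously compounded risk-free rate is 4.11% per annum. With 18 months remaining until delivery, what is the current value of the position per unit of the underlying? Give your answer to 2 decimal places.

1307.91

Current fair forward for the remaining 18 months: F = S·e^((r − q)·T), (r − q) = 0.0411 − 0.0434 = -0.0023
F = 15044.9 · e^(-0.0023 × 18/12) = 15044.9 × 0.99655594 = 14993.0845
Value of long forward = (F − K)·e^(−rT) = (14993.0845 − 13602.0) · e^(−0.0411·18/12)
= 1391.0845 × 0.94021190 = 1307.91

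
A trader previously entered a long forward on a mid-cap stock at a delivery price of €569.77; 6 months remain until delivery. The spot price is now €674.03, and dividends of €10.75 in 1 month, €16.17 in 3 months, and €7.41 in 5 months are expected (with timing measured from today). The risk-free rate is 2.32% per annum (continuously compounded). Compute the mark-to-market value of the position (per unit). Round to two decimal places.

PV(remaining dividends) I = 10.75·e^(−0.0232·1/12) + 16.17·e^(−0.0232·3/12) + 7.41·e^(−0.0232·5/12) = 34.1444
Current forward F = (S − I)·e^(rT) = (674.03 − 34.1444)·e^(0.0232·6/12) = 639.8856 × 1.011668 = 647.3518
Value (long) = (F − K)·e^(−rT) = (647.3518 − 569.77) × 0.988467 = 76.6870
Value = €76.69

€76.69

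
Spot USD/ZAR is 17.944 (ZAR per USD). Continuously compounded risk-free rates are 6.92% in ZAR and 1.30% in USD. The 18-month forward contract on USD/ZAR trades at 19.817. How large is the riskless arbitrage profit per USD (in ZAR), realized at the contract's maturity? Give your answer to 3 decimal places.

0.295 per USD (in ZAR)

Fair forward: F* = S·e^(carry·T), with carry = (r_ZAR − r_USD) = 0.0692 − 0.0130 = 0.0562
F* = 17.944 · e^(0.0562 × 18/12) = 17.944 · e^0.084300 = 17.944 × 1.087955 = 19.5223
Market 19.817 > fair 19.5223: forward overpriced → cash-and-carry (buy spot, short the forward).
At maturity, profit = |F_mkt − F*| = |19.817 − 19.5223| = 0.295 per USD (in ZAR)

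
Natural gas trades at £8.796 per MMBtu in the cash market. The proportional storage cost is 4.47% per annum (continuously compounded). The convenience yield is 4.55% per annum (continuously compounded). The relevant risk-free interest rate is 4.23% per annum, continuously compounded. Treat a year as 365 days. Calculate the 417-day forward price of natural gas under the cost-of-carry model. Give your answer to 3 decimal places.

Net carry = r + u − y = 0.0423 + 0.0447 − 0.0455 = 0.0415
F = S·e^((r+u−y)T) = 8.796 · e^(0.0415 × 417/365) = 8.796 · e^0.047412
= 8.796 × 1.048554 = £9.223 per MMBtu

£9.223 per MMBtu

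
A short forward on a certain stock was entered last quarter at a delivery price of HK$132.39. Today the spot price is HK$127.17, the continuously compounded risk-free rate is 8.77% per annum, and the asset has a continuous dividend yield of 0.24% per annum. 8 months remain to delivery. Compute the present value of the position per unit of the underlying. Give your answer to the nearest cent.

Current fair forward for the remaining 8 months: F = S·e^((r − q)·T), (r − q) = 0.0877 − 0.0024 = 0.0853
F = 127.17 · e^(0.0853 × 8/12) = 127.17 × 1.058515 = 134.6114
Value of long forward = (F − K)·e^(−rT) = (134.6114 − 132.39) · e^(−0.0877·8/12)
= 2.2214 × 0.943210 = 2.10
Short position value = −(long value) = -HK$2.10

-HK$2.10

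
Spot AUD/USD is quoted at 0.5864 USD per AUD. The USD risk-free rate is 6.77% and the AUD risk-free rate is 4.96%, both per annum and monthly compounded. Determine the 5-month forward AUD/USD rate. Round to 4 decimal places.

0.5908

By covered interest parity, F = S · (1+r_USD/12)^(12T) / (1+r_AUD/12)^(12T)
= 0.5864 × 1.028528 / 1.020838 = 0.5864 × 1.007533
F = 0.5908 USD per AUD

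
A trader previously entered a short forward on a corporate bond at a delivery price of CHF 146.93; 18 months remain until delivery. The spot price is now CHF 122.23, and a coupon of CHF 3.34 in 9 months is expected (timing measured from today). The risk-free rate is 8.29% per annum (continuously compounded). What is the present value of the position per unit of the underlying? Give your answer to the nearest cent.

PV(remaining coupons) I = 3.34·e^(−0.0829·9/12) = 3.1387
Current forward F = (S − I)·e^(rT) = (122.23 − 3.1387)·e^(0.0829·18/12) = 119.0913 × 1.132412 = 134.8604
Value (long) = (F − K)·e^(−rT) = (134.8604 − 146.93) × 0.883071 = -10.6583
Short position value = −(long value) = CHF 10.66

CHF 10.66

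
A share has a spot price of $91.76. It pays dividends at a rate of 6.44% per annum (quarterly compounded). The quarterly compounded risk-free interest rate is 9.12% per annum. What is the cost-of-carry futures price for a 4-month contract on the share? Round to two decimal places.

F = S · (1+r/4)^(4T) / (1+q/4)^(4T)
= 91.76 × 1.030515 / 1.021524 = 91.76 × 1.008802
F = $92.57

$92.57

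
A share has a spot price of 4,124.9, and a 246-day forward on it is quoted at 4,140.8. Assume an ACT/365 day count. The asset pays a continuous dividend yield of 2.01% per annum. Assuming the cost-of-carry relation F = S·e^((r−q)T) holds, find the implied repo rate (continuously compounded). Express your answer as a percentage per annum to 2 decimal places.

From F = S·e^((r−q)T): (r − q) = ln(F/S)/T
ln(4140.8/4124.9) = ln(1.003855) = 0.003848
(r − q) = 0.003848 / (246/365) = 0.005709
r = ln(F/S)/T + q = 0.005709 + 0.0201 = 0.025809
r = 2.58%

2.58%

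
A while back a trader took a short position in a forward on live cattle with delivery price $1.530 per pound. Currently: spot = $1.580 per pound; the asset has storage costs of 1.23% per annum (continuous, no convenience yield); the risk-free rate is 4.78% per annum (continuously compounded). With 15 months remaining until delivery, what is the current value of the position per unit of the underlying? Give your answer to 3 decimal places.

-$0.163 per pound

Current fair forward for the remaining 15 months: F = S·e^((r + u)·T), (r + u) = 0.0478 + 0.0123 = 0.0601
F = 1.580 · e^(0.0601 × 15/12) = 1.580 × 1.078019 = 1.7033
Value of long forward = (F − K)·e^(−rT) = (1.7033 − 1.530) · e^(−0.0478·15/12)
= 0.1733 × 0.942000 = 0.163
Short position value = −(long value) = -$0.163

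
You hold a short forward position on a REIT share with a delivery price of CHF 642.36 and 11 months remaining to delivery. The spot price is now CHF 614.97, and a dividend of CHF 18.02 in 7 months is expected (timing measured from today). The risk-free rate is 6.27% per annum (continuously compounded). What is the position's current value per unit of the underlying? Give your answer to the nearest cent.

CHF 8.88

PV(remaining dividends) I = 18.02·e^(−0.0627·7/12) = 17.3728
Current forward F = (S − I)·e^(rT) = (614.97 − 17.3728)·e^(0.0627·11/12) = 597.5972 × 1.059159 = 632.9505
Value (long) = (F − K)·e^(−rT) = (632.9505 − 642.36) × 0.944145 = -8.8839
Short position value = −(long value) = CHF 8.88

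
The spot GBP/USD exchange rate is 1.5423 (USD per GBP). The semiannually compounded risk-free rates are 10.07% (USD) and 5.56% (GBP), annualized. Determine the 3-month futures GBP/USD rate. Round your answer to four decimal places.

1.5591

By covered interest parity, F = S · (1+r_USD/2)^(2T) / (1+r_GBP/2)^(2T)
= 1.5423 × 1.024866 / 1.013805 = 1.5423 × 1.010910
F = 1.5591 USD per GBP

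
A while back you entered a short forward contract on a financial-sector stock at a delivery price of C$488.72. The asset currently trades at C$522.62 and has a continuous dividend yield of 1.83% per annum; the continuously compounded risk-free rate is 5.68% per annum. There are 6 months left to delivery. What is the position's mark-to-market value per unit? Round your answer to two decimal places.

Current fair forward for the remaining 6 months: F = S·e^((r − q)·T), (r − q) = 0.0568 − 0.0183 = 0.0385
F = 522.62 · e^(0.0385 × 6/12) = 522.62 × 1.019436 = 532.7776
Value of long forward = (F − K)·e^(−rT) = (532.7776 − 488.72) · e^(−0.0568·6/12)
= 44.0576 × 0.971999 = 42.82
Short position value = −(long value) = -C$42.82

-C$42.82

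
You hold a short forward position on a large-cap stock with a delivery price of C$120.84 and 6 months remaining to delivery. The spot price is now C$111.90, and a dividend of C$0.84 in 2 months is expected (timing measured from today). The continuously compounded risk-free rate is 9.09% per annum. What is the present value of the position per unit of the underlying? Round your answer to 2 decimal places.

C$4.40

PV(remaining dividends) I = 0.84·e^(−0.0909·2/12) = 0.8274
Current forward F = (S − I)·e^(rT) = (111.90 − 0.8274)·e^(0.0909·6/12) = 111.0726 × 1.046499 = 116.2374
Value (long) = (F − K)·e^(−rT) = (116.2374 − 120.84) × 0.955567 = -4.3981
Short position value = −(long value) = C$4.40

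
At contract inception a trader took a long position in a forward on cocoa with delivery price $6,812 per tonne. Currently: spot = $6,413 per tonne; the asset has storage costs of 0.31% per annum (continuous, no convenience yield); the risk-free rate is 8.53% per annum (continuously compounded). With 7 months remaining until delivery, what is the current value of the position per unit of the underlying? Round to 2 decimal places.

-$56.73 per tonne

Current fair forward for the remaining 7 months: F = S·e^((r + u)·T), (r + u) = 0.0853 + 0.0031 = 0.0884
F = 6413 · e^(0.0884 × 7/12) = 6413 × 1.05291938 = 6752.3720
Value of long forward = (F − K)·e^(−rT) = (6752.3720 − 6812) · e^(−0.0853·7/12)
= -59.6280 × 0.95145933 = -56.73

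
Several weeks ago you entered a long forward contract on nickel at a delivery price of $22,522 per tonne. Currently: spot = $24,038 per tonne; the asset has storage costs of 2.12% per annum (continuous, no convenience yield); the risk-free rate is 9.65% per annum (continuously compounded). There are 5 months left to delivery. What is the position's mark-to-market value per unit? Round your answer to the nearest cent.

Current fair forward for the remaining 5 months: F = S·e^((r + u)·T), (r + u) = 0.0965 + 0.0212 = 0.1177
F = 24038 · e^(0.1177 × 5/12) = 24038 × 1.05026411 = 25246.2487
Value of long forward = (F − K)·e^(−rT) = (25246.2487 − 22522) · e^(−0.0965·5/12)
= 2724.2487 × 0.96058930 = 2616.88

$2616.88 per tonne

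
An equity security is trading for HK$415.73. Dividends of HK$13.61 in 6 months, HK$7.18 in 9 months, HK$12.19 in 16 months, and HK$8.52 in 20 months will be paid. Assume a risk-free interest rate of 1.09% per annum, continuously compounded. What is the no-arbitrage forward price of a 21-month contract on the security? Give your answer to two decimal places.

HK$381.91

PV(dividends) I = 13.61·e^(−0.0109·6/12) + 7.18·e^(−0.0109·9/12) + 12.19·e^(−0.0109·16/12) + 8.52·e^(−0.0109·20/12)
I = 13.5360 + 7.1215 + 12.0141 + 8.3666 = 41.0382
F = (S − I)·e^(rT) = (415.73 − 41.0382) · e^(0.0109·21/12)
= 374.6918 · e^0.019075 = 374.6918 × 1.019258 = HK$381.91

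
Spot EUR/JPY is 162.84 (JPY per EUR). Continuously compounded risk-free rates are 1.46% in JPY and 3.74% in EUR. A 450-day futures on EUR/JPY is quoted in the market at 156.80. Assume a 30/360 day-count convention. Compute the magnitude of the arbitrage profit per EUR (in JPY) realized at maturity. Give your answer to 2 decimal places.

1.46 per EUR (in JPY)

Fair futures: F* = S·e^(carry·T), with carry = (r_JPY − r_EUR) = 0.0146 − 0.0374 = -0.0228
F* = 162.84 · e^(-0.0228 × 450/360) = 162.84 · e^-0.028500 = 162.84 × 0.971902 = 158.2645
Market 156.80 < fair 158.2645: forward underpriced → reverse cash-and-carry (short spot, go long the forward).
At maturity, profit = |F_mkt − F*| = |156.80 − 158.2645| = 1.46 per EUR (in JPY)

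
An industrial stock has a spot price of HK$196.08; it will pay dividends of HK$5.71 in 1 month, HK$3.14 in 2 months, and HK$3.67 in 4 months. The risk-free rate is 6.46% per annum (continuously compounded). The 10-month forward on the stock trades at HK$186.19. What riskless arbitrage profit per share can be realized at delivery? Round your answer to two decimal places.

HK$7.67 per share

PV(dividends) I = 5.71·e^(−0.0646·1/12) + 3.14·e^(−0.0646·2/12) + 3.67·e^(−0.0646·4/12) = 12.3775
Fair forward F* = (S − I)·e^(rT) = (196.08 − 12.3775)·e^0.053833 = 183.7025 × 1.055308 = 193.8627
Market HK$186.19 < fair 193.8627: forward underpriced → reverse cash-and-carry (short the stock, invest proceeds at r, pay the dividends, go long the forward).
Profit at T = |F_mkt − F*| = |186.19 − 193.8627| = HK$7.67 per share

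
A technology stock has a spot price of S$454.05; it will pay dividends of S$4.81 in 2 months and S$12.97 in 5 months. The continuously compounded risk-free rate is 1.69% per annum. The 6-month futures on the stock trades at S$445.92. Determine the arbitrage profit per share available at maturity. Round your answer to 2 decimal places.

PV(dividends) I = 4.81·e^(−0.0169·2/12) + 12.97·e^(−0.0169·5/12) = 17.6755
Fair futures F* = (S − I)·e^(rT) = (454.05 − 17.6755)·e^0.008450 = 436.3745 × 1.008486 = 440.0776
Market S$445.92 > fair 440.0776: forward overpriced → cash-and-carry (borrow at r, buy the stock and collect the dividends, short the forward).
Profit at T = |F_mkt − F*| = |445.92 − 440.0776| = S$5.84 per share

S$5.84 per share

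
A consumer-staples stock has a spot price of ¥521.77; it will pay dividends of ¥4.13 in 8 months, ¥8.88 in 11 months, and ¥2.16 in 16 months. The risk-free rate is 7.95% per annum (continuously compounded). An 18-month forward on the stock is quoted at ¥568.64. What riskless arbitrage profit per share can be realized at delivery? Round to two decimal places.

PV(dividends) I = 4.13·e^(−0.0795·8/12) + 8.88·e^(−0.0795·11/12) + 2.16·e^(−0.0795·16/12) = 14.1155
Fair forward F* = (S − I)·e^(rT) = (521.77 − 14.1155)·e^0.119250 = 507.6545 × 1.126652 = 571.9500
Market ¥568.64 < fair 571.9500: forward underpriced → reverse cash-and-carry (short the stock, invest proceeds at r, pay the dividends, go long the forward).
Profit at T = |F_mkt − F*| = |568.64 − 571.9500| = ¥3.31 per share

¥3.31 per share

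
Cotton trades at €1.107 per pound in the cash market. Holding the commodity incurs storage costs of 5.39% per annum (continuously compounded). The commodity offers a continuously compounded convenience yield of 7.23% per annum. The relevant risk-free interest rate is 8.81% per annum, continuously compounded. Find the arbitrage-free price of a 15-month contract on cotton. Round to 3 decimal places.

Net carry = r + u − y = 0.0881 + 0.0539 − 0.0723 = 0.0697
F = S·e^((r+u−y)T) = 1.107 · e^(0.0697 × 15/12) = 1.107 · e^0.087125
= 1.107 × 1.091033 = €1.208 per pound

€1.208 per pound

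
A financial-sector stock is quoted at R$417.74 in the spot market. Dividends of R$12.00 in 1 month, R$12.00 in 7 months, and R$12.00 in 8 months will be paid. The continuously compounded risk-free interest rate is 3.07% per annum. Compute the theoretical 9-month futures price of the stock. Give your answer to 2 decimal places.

R$391.13

PV(dividends) I = 12.00·e^(−0.0307·1/12) + 12.00·e^(−0.0307·7/12) + 12.00·e^(−0.0307·8/12)
I = 11.9693 + 11.7870 + 11.7569 = 35.5132
F = (S − I)·e^(rT) = (417.74 − 35.5132) · e^(0.0307·9/12)
= 382.2268 · e^0.023025 = 382.2268 × 1.023292 = R$391.13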